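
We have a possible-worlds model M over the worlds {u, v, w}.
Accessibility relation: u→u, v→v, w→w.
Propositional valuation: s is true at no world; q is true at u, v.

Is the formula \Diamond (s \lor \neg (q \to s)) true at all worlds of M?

Recall that \Diamond ψ holds at a world iff ψ holds at some accessible world.
Let φ = \Diamond (s \lor \neg (q \to s)). Evaluate φ at each world:
  u (successors {u}): φ is true.
  v (successors {v}): φ is true.
  w (successors {w}): φ is false.
Detail at w (counterexample):
  At w: \Diamond (s \lor \neg (q \to s)) requires s \lor \neg (q \to s) at some successor in {w}.
    At w: s \lor \neg (q \to s) is false.
  So \Diamond (s \lor \neg (q \to s)) is false at w.

No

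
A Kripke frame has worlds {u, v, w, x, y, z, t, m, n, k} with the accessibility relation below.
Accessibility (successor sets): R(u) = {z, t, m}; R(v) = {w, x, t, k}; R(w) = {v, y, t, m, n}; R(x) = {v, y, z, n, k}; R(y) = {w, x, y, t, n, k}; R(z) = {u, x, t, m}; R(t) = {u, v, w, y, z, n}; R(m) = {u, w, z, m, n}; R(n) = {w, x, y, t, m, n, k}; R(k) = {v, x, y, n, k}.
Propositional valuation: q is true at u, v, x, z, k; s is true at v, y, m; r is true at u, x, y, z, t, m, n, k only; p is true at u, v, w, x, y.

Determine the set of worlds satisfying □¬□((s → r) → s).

Let φ = □¬□((s → r) → s). Evaluate φ at each world:
  u (successors {z, t, m}): φ is true.
  v (successors {w, x, t, k}): φ is true.
  w (successors {v, y, t, m, n}): φ is true.
  x (successors {v, y, z, n, k}): φ is true.
  y (successors {w, x, y, t, n, k}): φ is true.
  z (successors {u, x, t, m}): φ is true.
  t (successors {u, v, w, y, z, n}): φ is true.
  m (successors {u, w, z, m, n}): φ is true.
  n (successors {w, x, y, t, m, n, k}): φ is true.
  k (successors {v, x, y, n, k}): φ is true.
For instance, at v:
  At v: □¬□((s → r) → s) requires ¬□((s → r) → s) at every successor {w, x, t, k}.
    At w: ¬□((s → r) → s) is true.
    At x: ¬□((s → r) → s) is true.
    At t: ¬□((s → r) → s) is true.
    At k: ¬□((s → r) → s) is true.
  So □¬□((s → r) → s) is true at v.
Satisfying worlds: {u, v, w, x, y, z, t, m, n, k}

u, v, w, x, y, z, t, m, n, k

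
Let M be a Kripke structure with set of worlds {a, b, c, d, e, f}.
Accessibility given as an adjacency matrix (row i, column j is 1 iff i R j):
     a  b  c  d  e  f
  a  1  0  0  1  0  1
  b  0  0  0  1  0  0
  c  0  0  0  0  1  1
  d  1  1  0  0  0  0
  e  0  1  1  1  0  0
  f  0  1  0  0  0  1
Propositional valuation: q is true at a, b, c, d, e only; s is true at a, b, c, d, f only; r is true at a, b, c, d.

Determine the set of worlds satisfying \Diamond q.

Let φ = \Diamond q. Evaluate φ at each world:
  a (successors {a, d, f}): φ is true.
  b (successors {d}): φ is true.
  c (successors {e, f}): φ is true.
  d (successors {a, b}): φ is true.
  e (successors {b, c, d}): φ is true.
  f (successors {b, f}): φ is true.
For instance, at f:
  At f: \Diamond q requires q at some successor in {b, f}.
    q holds at b, so \Diamond q is true at f.
Satisfying worlds: {a, b, c, d, e, f}

a, b, c, d, e, f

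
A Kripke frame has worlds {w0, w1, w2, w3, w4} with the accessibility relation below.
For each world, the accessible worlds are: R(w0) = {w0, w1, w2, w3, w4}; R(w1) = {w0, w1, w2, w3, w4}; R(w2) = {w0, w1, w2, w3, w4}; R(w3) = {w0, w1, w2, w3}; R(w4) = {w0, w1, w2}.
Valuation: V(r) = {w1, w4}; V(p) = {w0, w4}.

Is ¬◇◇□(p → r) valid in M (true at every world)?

Yes

Let φ = ¬◇◇□(p → r). Evaluate φ at each world:
  w0 (successors {w0, w1, w2, w3, w4}): φ is true.
  w1 (successors {w0, w1, w2, w3, w4}): φ is true.
  w2 (successors {w0, w1, w2, w3, w4}): φ is true.
  w3 (successors {w0, w1, w2, w3}): φ is true.
  w4 (successors {w0, w1, w2}): φ is true.
For instance, at w4:
  At w4: ◇◇□(p → r) is false, so ¬◇◇□(p → r) is true.
    At w4: ◇◇□(p → r) requires ◇□(p → r) at some successor in {w0, w1, w2}.
      At w0: ◇□(p → r) is false.
      At w1: ◇□(p → r) is false.
      At w2: ◇□(p → r) is false.
    So ◇◇□(p → r) is false at w4.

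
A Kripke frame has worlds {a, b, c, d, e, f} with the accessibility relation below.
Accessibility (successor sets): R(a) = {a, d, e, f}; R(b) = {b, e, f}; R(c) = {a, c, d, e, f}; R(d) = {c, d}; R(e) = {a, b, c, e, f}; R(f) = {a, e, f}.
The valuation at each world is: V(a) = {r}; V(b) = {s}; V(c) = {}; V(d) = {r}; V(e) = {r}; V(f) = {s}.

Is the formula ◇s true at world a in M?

Recall that ◇ψ holds at a world iff ψ holds at some accessible world.
At a: ◇s requires s at some successor in {a, d, e, f}.
  s holds at f, so ◇s is true at a.

Yes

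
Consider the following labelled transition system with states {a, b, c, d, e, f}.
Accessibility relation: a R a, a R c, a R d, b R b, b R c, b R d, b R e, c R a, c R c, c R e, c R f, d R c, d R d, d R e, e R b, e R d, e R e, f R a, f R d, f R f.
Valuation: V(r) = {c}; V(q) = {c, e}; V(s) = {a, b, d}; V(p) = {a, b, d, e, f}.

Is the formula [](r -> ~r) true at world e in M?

At e: [](r -> ~r) requires r -> ~r at every successor {b, d, e}.
  At b: r -> ~r is true.
  At d: r -> ~r is true.
  At e: r -> ~r is true.
So [](r -> ~r) is true at e.

Yes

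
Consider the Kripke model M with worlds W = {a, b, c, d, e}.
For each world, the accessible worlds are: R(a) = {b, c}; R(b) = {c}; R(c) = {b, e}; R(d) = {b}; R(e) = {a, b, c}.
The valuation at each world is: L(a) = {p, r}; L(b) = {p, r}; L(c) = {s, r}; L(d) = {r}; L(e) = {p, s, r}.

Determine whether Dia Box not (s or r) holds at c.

No

At c: Dia Box not (s or r) requires Box not (s or r) at some successor in {b, e}.
  At b: Box not (s or r) is false.
  At e: Box not (s or r) is false.
So Dia Box not (s or r) is false at c.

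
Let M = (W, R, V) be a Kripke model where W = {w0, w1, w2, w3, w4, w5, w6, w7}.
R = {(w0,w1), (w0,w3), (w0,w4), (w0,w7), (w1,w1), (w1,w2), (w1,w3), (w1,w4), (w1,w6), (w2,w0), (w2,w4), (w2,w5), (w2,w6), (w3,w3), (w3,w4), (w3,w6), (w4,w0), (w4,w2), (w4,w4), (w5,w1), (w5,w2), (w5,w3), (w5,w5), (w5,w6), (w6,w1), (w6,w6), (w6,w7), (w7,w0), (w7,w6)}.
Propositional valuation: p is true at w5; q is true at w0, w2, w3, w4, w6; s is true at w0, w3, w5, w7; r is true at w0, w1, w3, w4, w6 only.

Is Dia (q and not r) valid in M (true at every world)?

No

Let φ = Dia (q and not r). Evaluate φ at each world:
  w0 (successors {w1, w3, w4, w7}): φ is false.
  w1 (successors {w1, w2, w3, w4, w6}): φ is true.
  w2 (successors {w0, w4, w5, w6}): φ is false.
  w3 (successors {w3, w4, w6}): φ is false.
  w4 (successors {w0, w2, w4}): φ is true.
  w5 (successors {w1, w2, w3, w5, w6}): φ is true.
  w6 (successors {w1, w6, w7}): φ is false.
  w7 (successors {w0, w6}): φ is false.
Detail at w0 (counterexample):
  At w0: Dia (q and not r) requires q and not r at some successor in {w1, w3, w4, w7}.
    At w1: q and not r is false.
    At w3: q and not r is false.
    At w4: q and not r is false.
    At w7: q and not r is false.
  So Dia (q and not r) is false at w0.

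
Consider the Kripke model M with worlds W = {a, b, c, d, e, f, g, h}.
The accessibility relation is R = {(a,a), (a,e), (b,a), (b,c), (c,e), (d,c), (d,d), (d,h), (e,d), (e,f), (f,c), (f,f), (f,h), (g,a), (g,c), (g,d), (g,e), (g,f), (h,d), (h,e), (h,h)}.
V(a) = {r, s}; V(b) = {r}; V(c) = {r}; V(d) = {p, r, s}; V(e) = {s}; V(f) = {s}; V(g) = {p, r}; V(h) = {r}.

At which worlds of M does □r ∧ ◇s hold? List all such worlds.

Let φ = □r ∧ ◇s. Evaluate φ at each world:
  a (successors {a, e}): φ is false.
  b (successors {a, c}): φ is true.
  c (successors {e}): φ is false.
  d (successors {c, d, h}): φ is true.
  e (successors {d, f}): φ is false.
  f (successors {c, f, h}): φ is false.
  g (successors {a, c, d, e, f}): φ is false.
  h (successors {d, e, h}): φ is false.
For instance, at d:
  At d: □r is true, ◇s is true, so □r ∧ ◇s is true.
    At d: □r requires r at every successor {c, d, h}.
      At c: r is true.
      At d: r is true.
      At h: r is true.
    So □r is true at d.
    At d: ◇s requires s at some successor in {c, d, h}.
      s holds at d, so ◇s is true at d.
Satisfying worlds: {b, d}

b, d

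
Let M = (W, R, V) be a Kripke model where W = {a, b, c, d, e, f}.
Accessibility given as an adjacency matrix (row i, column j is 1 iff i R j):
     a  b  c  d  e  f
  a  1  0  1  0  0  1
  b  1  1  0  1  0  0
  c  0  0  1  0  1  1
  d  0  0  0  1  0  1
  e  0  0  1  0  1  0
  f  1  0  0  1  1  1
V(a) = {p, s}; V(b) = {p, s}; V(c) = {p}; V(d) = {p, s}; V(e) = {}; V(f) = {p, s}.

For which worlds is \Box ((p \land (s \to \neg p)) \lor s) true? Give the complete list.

a, b, d

Recall that \Box ψ holds at a world iff ψ holds at every accessible world, and \Diamond ψ holds iff ψ holds at some accessible world.
Let φ = \Box ((p \land (s \to \neg p)) \lor s). Evaluate φ at each world:
  a (successors {a, c, f}): φ is true.
  b (successors {a, b, d}): φ is true.
  c (successors {c, e, f}): φ is false.
  d (successors {d, f}): φ is true.
  e (successors {c, e}): φ is false.
  f (successors {a, d, e, f}): φ is false.
For instance, at e:
  At e: \Box ((p \land (s \to \neg p)) \lor s) requires (p \land (s \to \neg p)) \lor s at every successor {c, e}.
    (p \land (s \to \neg p)) \lor s fails at e, so \Box ((p \land (s \to \neg p)) \lor s) is false at e.
Satisfying worlds: {a, b, d}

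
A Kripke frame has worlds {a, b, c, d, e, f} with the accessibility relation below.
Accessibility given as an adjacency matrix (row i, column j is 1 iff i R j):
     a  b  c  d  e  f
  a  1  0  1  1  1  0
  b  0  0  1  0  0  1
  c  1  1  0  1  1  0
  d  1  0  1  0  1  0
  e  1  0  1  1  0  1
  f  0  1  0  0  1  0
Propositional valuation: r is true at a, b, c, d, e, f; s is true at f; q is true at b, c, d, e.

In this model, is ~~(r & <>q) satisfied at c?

Yes

At c: ~(r & <>q) is false, so ~~(r & <>q) is true.
  At c: r & <>q is true, so ~(r & <>q) is false.
    At c: r is true, <>q is true, so r & <>q is true.
      At c: <>q requires q at some successor in {a, b, d, e}.
        q holds at b, so <>q is true at c.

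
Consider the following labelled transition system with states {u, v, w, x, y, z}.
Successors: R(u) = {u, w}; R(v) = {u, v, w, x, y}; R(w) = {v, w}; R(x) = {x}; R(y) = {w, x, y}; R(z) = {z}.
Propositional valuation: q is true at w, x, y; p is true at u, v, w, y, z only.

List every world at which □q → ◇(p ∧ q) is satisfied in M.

u, v, w, y, z

Let φ = □q → ◇(p ∧ q). Evaluate φ at each world:
  u (successors {u, w}): φ is true.
  v (successors {u, v, w, x, y}): φ is true.
  w (successors {v, w}): φ is true.
  x (successors {x}): φ is false.
  y (successors {w, x, y}): φ is true.
  z (successors {z}): φ is true.
For instance, at w:
  At w: □q is false, ◇(p ∧ q) is true, so □q → ◇(p ∧ q) is true.
    At w: □q requires q at every successor {v, w}.
      q fails at v, so □q is false at w.
    At w: ◇(p ∧ q) requires p ∧ q at some successor in {v, w}.
      p ∧ q holds at w, so ◇(p ∧ q) is true at w.
Satisfying worlds: {u, v, w, y, z}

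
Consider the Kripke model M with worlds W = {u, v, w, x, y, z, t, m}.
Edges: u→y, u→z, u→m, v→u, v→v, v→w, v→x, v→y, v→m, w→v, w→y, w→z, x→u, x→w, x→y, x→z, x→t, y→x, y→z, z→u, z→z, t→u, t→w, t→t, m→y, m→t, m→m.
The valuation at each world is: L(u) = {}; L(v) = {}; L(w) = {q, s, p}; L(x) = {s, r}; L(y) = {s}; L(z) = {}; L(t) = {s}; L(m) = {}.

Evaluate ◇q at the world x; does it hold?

Yes

At x: ◇q requires q at some successor in {u, w, y, z, t}.
  q holds at w, so ◇q is true at x.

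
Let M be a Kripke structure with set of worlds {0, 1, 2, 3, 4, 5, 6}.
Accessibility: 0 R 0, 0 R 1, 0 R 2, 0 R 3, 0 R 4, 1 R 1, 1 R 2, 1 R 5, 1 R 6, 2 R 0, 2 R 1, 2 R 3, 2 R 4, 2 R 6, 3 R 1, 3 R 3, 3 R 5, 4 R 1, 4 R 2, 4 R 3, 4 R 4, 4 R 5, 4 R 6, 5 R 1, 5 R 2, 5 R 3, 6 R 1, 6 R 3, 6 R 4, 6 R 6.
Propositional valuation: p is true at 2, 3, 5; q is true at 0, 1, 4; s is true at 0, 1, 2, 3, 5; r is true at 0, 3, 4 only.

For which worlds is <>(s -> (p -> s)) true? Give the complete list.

Recall that <>ψ holds at a world iff ψ holds at some accessible world.
Let φ = <>(s -> (p -> s)). Evaluate φ at each world:
  0 (successors {0, 1, 2, 3, 4}): φ is true.
  1 (successors {1, 2, 5, 6}): φ is true.
  2 (successors {0, 1, 3, 4, 6}): φ is true.
  3 (successors {1, 3, 5}): φ is true.
  4 (successors {1, 2, 3, 4, 5, 6}): φ is true.
  5 (successors {1, 2, 3}): φ is true.
  6 (successors {1, 3, 4, 6}): φ is true.
For instance, at 3:
  At 3: <>(s -> (p -> s)) requires s -> (p -> s) at some successor in {1, 3, 5}.
    s -> (p -> s) holds at 1, so <>(s -> (p -> s)) is true at 3.
Satisfying worlds: {0, 1, 2, 3, 4, 5, 6}

0, 1, 2, 3, 4, 5, 6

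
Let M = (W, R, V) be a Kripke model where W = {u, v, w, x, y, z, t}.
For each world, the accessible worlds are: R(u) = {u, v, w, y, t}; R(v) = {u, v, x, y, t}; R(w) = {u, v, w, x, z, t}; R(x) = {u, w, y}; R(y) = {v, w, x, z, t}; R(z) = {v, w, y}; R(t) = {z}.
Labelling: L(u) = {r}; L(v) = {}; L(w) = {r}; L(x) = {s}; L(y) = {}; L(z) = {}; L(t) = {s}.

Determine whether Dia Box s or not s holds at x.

Recall that Box ψ holds at a world iff ψ holds at every accessible world, and Dia ψ holds iff ψ holds at some accessible world.
At x: Dia Box s is false, not s is false, so Dia Box s or not s is false.
  At x: Dia Box s requires Box s at some successor in {u, w, y}.
    At u: Box s is false.
    At w: Box s is false.
    At y: Box s is false.
  So Dia Box s is false at x.

No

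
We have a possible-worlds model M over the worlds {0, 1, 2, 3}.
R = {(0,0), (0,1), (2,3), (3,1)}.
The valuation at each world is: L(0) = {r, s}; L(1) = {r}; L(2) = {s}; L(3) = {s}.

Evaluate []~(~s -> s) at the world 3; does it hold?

At 3: []~(~s -> s) requires ~(~s -> s) at every successor {1}.
  At 1: ~(~s -> s) is true.
So []~(~s -> s) is true at 3.

Yes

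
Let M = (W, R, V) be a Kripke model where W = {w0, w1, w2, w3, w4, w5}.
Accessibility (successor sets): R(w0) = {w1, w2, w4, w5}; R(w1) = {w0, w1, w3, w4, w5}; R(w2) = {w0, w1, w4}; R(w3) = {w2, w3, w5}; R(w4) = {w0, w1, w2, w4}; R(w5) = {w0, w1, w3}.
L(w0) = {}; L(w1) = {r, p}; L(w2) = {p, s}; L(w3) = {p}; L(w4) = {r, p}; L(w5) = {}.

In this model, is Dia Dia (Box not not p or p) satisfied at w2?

At w2: Dia Dia (Box not not p or p) requires Dia (Box not not p or p) at some successor in {w0, w1, w4}.
  Dia (Box not not p or p) holds at w0, so Dia Dia (Box not not p or p) is true at w2.
    At w0: Dia (Box not not p or p) requires Box not not p or p at some successor in {w1, w2, w4, w5}.
      Box not not p or p holds at w1, so Dia (Box not not p or p) is true at w0.

Yes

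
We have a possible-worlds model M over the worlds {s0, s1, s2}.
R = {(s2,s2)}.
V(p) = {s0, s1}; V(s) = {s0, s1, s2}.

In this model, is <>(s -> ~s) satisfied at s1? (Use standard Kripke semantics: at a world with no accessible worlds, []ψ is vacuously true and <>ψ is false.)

No

Recall that <>ψ holds at a world iff ψ holds at some accessible world.
At s1: no accessible worlds, so <>(s -> ~s) is false.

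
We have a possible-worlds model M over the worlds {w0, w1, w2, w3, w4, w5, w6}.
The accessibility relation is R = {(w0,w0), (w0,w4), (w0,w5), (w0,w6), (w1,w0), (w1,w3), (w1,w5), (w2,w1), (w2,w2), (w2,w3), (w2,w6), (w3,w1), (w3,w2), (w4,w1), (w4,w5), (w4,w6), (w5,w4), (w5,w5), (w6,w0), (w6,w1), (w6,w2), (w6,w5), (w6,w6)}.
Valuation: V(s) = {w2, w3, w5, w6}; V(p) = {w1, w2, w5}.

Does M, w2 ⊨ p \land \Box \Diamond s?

At w2: p is true, \Box \Diamond s is true, so p \land \Box \Diamond s is true.
  At w2: \Box \Diamond s requires \Diamond s at every successor {w1, w2, w3, w6}.
    At w1: \Diamond s is true.
    At w2: \Diamond s is true.
    At w3: \Diamond s is true.
    At w6: \Diamond s is true.
  So \Box \Diamond s is true at w2.

Yes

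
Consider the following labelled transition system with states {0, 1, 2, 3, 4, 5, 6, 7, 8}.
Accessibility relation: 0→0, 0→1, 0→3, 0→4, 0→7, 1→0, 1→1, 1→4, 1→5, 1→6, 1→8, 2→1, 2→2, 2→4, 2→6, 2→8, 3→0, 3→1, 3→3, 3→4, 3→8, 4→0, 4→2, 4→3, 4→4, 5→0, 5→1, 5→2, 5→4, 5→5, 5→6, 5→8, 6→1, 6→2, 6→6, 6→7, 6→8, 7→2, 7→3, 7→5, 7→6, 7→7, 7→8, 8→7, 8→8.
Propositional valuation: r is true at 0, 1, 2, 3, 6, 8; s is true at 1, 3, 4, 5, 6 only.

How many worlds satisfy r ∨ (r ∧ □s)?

Let φ = r ∨ (r ∧ □s). Evaluate φ at each world:
  0 (successors {0, 1, 3, 4, 7}): φ is true.
  1 (successors {0, 1, 4, 5, 6, 8}): φ is true.
  2 (successors {1, 2, 4, 6, 8}): φ is true.
  3 (successors {0, 1, 3, 4, 8}): φ is true.
  4 (successors {0, 2, 3, 4}): φ is false.
  5 (successors {0, 1, 2, 4, 5, 6, 8}): φ is false.
  6 (successors {1, 2, 6, 7, 8}): φ is true.
  7 (successors {2, 3, 5, 6, 7, 8}): φ is false.
  8 (successors {7, 8}): φ is true.
For instance, at 0:
  At 0: r is true, r ∧ □s is false, so r ∨ (r ∧ □s) is true.
    At 0: r is true, □s is false, so r ∧ □s is false.
      At 0: □s requires s at every successor {0, 1, 3, 4, 7}.
        s fails at 0, so □s is false at 0.
Satisfying worlds: {0, 1, 2, 3, 6, 8}

6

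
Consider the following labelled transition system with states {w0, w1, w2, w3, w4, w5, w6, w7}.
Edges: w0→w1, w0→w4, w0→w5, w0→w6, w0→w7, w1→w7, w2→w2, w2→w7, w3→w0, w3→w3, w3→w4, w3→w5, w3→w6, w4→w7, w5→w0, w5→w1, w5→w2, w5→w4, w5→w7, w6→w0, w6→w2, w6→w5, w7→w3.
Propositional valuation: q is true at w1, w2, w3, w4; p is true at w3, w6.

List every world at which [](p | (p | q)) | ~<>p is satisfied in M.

w1, w2, w4, w5, w6, w7

Recall that []ψ holds at a world iff ψ holds at every accessible world, and <>ψ holds iff ψ holds at some accessible world.
Let φ = [](p | (p | q)) | ~<>p. Evaluate φ at each world:
  w0 (successors {w1, w4, w5, w6, w7}): φ is false.
  w1 (successors {w7}): φ is true.
  w2 (successors {w2, w7}): φ is true.
  w3 (successors {w0, w3, w4, w5, w6}): φ is false.
  w4 (successors {w7}): φ is true.
  w5 (successors {w0, w1, w2, w4, w7}): φ is true.
  w6 (successors {w0, w2, w5}): φ is true.
  w7 (successors {w3}): φ is true.
For instance, at w0:
  At w0: [](p | (p | q)) is false, ~<>p is false, so [](p | (p | q)) | ~<>p is false.
    At w0: [](p | (p | q)) requires p | (p | q) at every successor {w1, w4, w5, w6, w7}.
      p | (p | q) fails at w5, so [](p | (p | q)) is false at w0.
    At w0: <>p is true, so ~<>p is false.
      At w0: <>p requires p at some successor in {w1, w4, w5, w6, w7}.
        p holds at w6, so <>p is true at w0.
Satisfying worlds: {w1, w2, w4, w5, w6, w7}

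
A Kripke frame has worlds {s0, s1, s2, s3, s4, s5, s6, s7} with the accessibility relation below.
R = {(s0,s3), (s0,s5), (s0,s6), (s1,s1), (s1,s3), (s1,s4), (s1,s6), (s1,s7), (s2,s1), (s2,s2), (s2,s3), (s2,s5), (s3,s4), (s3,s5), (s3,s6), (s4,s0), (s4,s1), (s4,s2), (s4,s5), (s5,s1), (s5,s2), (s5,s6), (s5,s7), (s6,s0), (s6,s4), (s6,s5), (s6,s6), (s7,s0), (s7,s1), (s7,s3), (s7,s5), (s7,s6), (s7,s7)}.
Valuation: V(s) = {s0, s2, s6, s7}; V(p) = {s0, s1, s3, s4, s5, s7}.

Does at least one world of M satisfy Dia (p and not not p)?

Yes

Let φ = Dia (p and not not p). Evaluate φ at each world:
  s0 (successors {s3, s5, s6}): φ is true.
  s1 (successors {s1, s3, s4, s6, s7}): φ is true.
  s2 (successors {s1, s2, s3, s5}): φ is true.
  s3 (successors {s4, s5, s6}): φ is true.
  s4 (successors {s0, s1, s2, s5}): φ is true.
  s5 (successors {s1, s2, s6, s7}): φ is true.
  s6 (successors {s0, s4, s5, s6}): φ is true.
  s7 (successors {s0, s1, s3, s5, s6, s7}): φ is true.
Detail at s0 (witness):
  At s0: Dia (p and not not p) requires p and not not p at some successor in {s3, s5, s6}.
    p and not not p holds at s3, so Dia (p and not not p) is true at s0.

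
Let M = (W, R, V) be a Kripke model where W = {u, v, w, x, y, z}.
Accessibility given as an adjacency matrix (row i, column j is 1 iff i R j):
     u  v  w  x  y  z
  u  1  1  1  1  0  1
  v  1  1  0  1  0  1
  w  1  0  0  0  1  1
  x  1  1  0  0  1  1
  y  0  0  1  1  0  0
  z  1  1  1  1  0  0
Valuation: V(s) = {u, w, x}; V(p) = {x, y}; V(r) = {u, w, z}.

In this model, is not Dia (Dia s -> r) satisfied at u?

No

At u: Dia (Dia s -> r) is true, so not Dia (Dia s -> r) is false.
  At u: Dia (Dia s -> r) requires Dia s -> r at some successor in {u, v, w, x, z}.
    Dia s -> r holds at u, so Dia (Dia s -> r) is true at u.
      At u: Dia s is true, r is true, so Dia s -> r is true.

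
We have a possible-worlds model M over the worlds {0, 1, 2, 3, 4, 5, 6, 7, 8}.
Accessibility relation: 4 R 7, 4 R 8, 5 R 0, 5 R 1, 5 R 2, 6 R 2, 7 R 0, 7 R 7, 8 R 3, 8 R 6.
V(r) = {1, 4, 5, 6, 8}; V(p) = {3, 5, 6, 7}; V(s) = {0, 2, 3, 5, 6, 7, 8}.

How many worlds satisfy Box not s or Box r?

Let φ = Box not s or Box r. Evaluate φ at each world:
  0 (successors ∅): φ is true.
  1 (successors ∅): φ is true.
  2 (successors ∅): φ is true.
  3 (successors ∅): φ is true.
  4 (successors {7, 8}): φ is false.
  5 (successors {0, 1, 2}): φ is false.
  6 (successors {2}): φ is false.
  7 (successors {0, 7}): φ is false.
  8 (successors {3, 6}): φ is false.
For instance, at 4:
  At 4: Box not s is false, Box r is false, so Box not s or Box r is false.
    At 4: Box not s requires not s at every successor {7, 8}.
      not s fails at 7, so Box not s is false at 4.
    At 4: Box r requires r at every successor {7, 8}.
      r fails at 7, so Box r is false at 4.
Satisfying worlds: {0, 1, 2, 3}

4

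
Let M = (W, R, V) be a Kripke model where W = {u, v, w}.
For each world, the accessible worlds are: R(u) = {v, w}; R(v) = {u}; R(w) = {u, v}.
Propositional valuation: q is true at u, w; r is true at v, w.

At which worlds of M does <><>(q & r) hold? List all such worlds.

v, w

Let φ = <><>(q & r). Evaluate φ at each world:
  u (successors {v, w}): φ is false.
  v (successors {u}): φ is true.
  w (successors {u, v}): φ is true.
For instance, at v:
  At v: <><>(q & r) requires <>(q & r) at some successor in {u}.
    <>(q & r) holds at u, so <><>(q & r) is true at v.
      At u: <>(q & r) requires q & r at some successor in {v, w}.
        q & r holds at w, so <>(q & r) is true at u.
Satisfying worlds: {v, w}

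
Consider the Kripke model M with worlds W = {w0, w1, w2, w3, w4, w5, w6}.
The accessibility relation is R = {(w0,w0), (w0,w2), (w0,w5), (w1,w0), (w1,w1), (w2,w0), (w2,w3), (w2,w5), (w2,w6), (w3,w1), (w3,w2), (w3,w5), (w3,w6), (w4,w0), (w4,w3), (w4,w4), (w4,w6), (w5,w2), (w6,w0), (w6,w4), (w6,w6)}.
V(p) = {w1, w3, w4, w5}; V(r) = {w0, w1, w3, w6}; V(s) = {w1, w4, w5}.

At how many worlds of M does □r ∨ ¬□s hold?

Let φ = □r ∨ ¬□s. Evaluate φ at each world:
  w0 (successors {w0, w2, w5}): φ is true.
  w1 (successors {w0, w1}): φ is true.
  w2 (successors {w0, w3, w5, w6}): φ is true.
  w3 (successors {w1, w2, w5, w6}): φ is true.
  w4 (successors {w0, w3, w4, w6}): φ is true.
  w5 (successors {w2}): φ is true.
  w6 (successors {w0, w4, w6}): φ is true.
For instance, at w3:
  At w3: □r is false, ¬□s is true, so □r ∨ ¬□s is true.
    At w3: □r requires r at every successor {w1, w2, w5, w6}.
      r fails at w2, so □r is false at w3.
    At w3: □s is false, so ¬□s is true.
      At w3: □s requires s at every successor {w1, w2, w5, w6}.
        s fails at w2, so □s is false at w3.
Satisfying worlds: {w0, w1, w2, w3, w4, w5, w6}

7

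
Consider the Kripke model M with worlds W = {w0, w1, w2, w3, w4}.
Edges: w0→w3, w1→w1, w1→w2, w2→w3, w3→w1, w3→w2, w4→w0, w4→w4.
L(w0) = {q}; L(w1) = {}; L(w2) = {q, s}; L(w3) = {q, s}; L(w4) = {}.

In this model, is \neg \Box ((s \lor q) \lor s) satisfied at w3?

Recall that \Box ψ holds at a world iff ψ holds at every accessible world, and \Diamond ψ holds iff ψ holds at some accessible world.
At w3: \Box ((s \lor q) \lor s) is false, so \neg \Box ((s \lor q) \lor s) is true.
  At w3: \Box ((s \lor q) \lor s) requires (s \lor q) \lor s at every successor {w1, w2}.
    (s \lor q) \lor s fails at w1, so \Box ((s \lor q) \lor s) is false at w3.

Yes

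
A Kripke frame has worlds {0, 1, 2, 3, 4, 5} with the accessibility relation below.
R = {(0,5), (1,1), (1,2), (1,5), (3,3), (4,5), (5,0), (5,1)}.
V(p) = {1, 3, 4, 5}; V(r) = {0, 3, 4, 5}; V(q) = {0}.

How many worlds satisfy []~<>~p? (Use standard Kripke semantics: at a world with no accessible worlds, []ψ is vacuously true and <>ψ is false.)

Recall that []ψ holds at a world iff ψ holds at every accessible world, and <>ψ holds iff ψ holds at some accessible world.
Let φ = []~<>~p. Evaluate φ at each world:
  0 (successors {5}): φ is false.
  1 (successors {1, 2, 5}): φ is false.
  2 (successors ∅): φ is true.
  3 (successors {3}): φ is true.
  4 (successors {5}): φ is false.
  5 (successors {0, 1}): φ is false.
For instance, at 4:
  At 4: []~<>~p requires ~<>~p at every successor {5}.
    ~<>~p fails at 5, so []~<>~p is false at 4.
      At 5: <>~p is true, so ~<>~p is false.
Satisfying worlds: {2, 3}

2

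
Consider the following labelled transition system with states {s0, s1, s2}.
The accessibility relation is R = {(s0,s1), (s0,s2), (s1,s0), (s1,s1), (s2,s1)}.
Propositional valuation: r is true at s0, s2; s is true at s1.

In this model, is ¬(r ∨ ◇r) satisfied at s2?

At s2: r ∨ ◇r is true, so ¬(r ∨ ◇r) is false.
  At s2: r is true, ◇r is false, so r ∨ ◇r is true.
    At s2: ◇r requires r at some successor in {s1}.
      At s1: r is false.
    So ◇r is false at s2.

No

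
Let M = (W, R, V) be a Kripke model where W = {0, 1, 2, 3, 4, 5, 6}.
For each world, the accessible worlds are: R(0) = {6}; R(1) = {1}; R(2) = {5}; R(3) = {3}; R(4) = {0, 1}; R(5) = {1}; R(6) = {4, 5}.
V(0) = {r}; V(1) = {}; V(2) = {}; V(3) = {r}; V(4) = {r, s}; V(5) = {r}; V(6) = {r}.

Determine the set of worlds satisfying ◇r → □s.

1, 5

Let φ = ◇r → □s. Evaluate φ at each world:
  0 (successors {6}): φ is false.
  1 (successors {1}): φ is true.
  2 (successors {5}): φ is false.
  3 (successors {3}): φ is false.
  4 (successors {0, 1}): φ is false.
  5 (successors {1}): φ is true.
  6 (successors {4, 5}): φ is false.
For instance, at 0:
  At 0: ◇r is true, □s is false, so ◇r → □s is false.
    At 0: ◇r requires r at some successor in {6}.
      r holds at 6, so ◇r is true at 0.
    At 0: □s requires s at every successor {6}.
      s fails at 6, so □s is false at 0.
Satisfying worlds: {1, 5}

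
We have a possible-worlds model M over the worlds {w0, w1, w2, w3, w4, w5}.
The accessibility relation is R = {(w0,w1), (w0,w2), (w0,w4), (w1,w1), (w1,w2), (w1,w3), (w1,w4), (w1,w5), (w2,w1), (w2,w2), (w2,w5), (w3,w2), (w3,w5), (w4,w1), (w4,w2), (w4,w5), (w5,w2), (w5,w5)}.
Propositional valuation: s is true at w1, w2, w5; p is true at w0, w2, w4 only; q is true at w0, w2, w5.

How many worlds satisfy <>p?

6

Recall that <>ψ holds at a world iff ψ holds at some accessible world.
Let φ = <>p. Evaluate φ at each world:
  w0 (successors {w1, w2, w4}): φ is true.
  w1 (successors {w1, w2, w3, w4, w5}): φ is true.
  w2 (successors {w1, w2, w5}): φ is true.
  w3 (successors {w2, w5}): φ is true.
  w4 (successors {w1, w2, w5}): φ is true.
  w5 (successors {w2, w5}): φ is true.
For instance, at w5:
  At w5: <>p requires p at some successor in {w2, w5}.
    p holds at w2, so <>p is true at w5.
Satisfying worlds: {w0, w1, w2, w3, w4, w5}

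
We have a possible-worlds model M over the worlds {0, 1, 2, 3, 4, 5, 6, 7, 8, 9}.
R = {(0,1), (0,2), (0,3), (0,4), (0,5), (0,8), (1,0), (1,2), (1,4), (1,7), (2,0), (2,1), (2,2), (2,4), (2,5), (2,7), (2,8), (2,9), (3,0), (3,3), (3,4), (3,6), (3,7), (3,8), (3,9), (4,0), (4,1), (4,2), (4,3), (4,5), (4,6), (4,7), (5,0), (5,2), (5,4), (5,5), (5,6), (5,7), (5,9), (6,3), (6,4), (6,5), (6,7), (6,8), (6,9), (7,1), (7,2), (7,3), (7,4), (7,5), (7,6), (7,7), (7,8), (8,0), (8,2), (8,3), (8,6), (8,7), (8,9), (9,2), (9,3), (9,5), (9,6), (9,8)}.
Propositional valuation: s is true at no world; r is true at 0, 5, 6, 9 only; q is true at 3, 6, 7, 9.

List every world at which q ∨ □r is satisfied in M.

3, 6, 7, 9

Let φ = q ∨ □r. Evaluate φ at each world:
  0 (successors {1, 2, 3, 4, 5, 8}): φ is false.
  1 (successors {0, 2, 4, 7}): φ is false.
  2 (successors {0, 1, 2, 4, 5, 7, 8, 9}): φ is false.
  3 (successors {0, 3, 4, 6, 7, 8, 9}): φ is true.
  4 (successors {0, 1, 2, 3, 5, 6, 7}): φ is false.
  5 (successors {0, 2, 4, 5, 6, 7, 9}): φ is false.
  6 (successors {3, 4, 5, 7, 8, 9}): φ is true.
  7 (successors {1, 2, 3, 4, 5, 6, 7, 8}): φ is true.
  8 (successors {0, 2, 3, 6, 7, 9}): φ is false.
  9 (successors {2, 3, 5, 6, 8}): φ is true.
For instance, at 1:
  At 1: q is false, □r is false, so q ∨ □r is false.
    At 1: □r requires r at every successor {0, 2, 4, 7}.
      r fails at 2, so □r is false at 1.
Satisfying worlds: {3, 6, 7, 9}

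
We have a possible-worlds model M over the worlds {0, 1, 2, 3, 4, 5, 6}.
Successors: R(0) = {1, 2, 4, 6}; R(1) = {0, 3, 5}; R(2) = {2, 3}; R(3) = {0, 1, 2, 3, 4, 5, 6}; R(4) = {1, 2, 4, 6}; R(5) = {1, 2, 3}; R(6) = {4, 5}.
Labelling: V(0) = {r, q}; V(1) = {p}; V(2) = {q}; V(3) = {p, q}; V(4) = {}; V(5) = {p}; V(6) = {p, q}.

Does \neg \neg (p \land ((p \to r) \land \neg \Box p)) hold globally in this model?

Let φ = \neg \neg (p \land ((p \to r) \land \neg \Box p)). Evaluate φ at each world:
  0 (successors {1, 2, 4, 6}): φ is false.
  1 (successors {0, 3, 5}): φ is false.
  2 (successors {2, 3}): φ is false.
  3 (successors {0, 1, 2, 3, 4, 5, 6}): φ is false.
  4 (successors {1, 2, 4, 6}): φ is false.
  5 (successors {1, 2, 3}): φ is false.
  6 (successors {4, 5}): φ is false.
Detail at 0 (counterexample):
  At 0: \neg (p \land ((p \to r) \land \neg \Box p)) is true, so \neg \neg (p \land ((p \to r) \land \neg \Box p)) is false.
    At 0: p \land ((p \to r) \land \neg \Box p) is false, so \neg (p \land ((p \to r) \land \neg \Box p)) is true.
      At 0: p is false, (p \to r) \land \neg \Box p is true, so p \land ((p \to r) \land \neg \Box p) is false.

No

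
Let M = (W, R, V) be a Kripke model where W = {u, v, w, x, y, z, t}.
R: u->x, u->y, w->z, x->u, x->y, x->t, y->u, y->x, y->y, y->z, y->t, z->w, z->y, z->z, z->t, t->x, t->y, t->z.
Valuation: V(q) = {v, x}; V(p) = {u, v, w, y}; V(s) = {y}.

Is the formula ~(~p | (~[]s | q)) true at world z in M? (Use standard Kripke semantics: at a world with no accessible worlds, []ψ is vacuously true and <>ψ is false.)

No

At z: ~p | (~[]s | q) is true, so ~(~p | (~[]s | q)) is false.
  At z: ~p is true, ~[]s | q is true, so ~p | (~[]s | q) is true.
    At z: ~[]s is true, q is false, so ~[]s | q is true.
      At z: []s is false, so ~[]s is true.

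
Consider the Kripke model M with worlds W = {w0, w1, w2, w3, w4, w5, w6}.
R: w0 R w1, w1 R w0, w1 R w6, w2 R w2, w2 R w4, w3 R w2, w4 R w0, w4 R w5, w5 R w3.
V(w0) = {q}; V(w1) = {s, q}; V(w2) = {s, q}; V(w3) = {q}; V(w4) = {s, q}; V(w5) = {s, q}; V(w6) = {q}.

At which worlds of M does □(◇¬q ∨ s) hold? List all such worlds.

w0, w2, w3, w6

Recall that □ψ holds at a world iff ψ holds at every accessible world, and ◇ψ holds iff ψ holds at some accessible world.
Let φ = □(◇¬q ∨ s). Evaluate φ at each world:
  w0 (successors {w1}): φ is true.
  w1 (successors {w0, w6}): φ is false.
  w2 (successors {w2, w4}): φ is true.
  w3 (successors {w2}): φ is true.
  w4 (successors {w0, w5}): φ is false.
  w5 (successors {w3}): φ is false.
  w6 (successors ∅): φ is true.
For instance, at w1:
  At w1: □(◇¬q ∨ s) requires ◇¬q ∨ s at every successor {w0, w6}.
    ◇¬q ∨ s fails at w0, so □(◇¬q ∨ s) is false at w1.
      At w0: ◇¬q is false, s is false, so ◇¬q ∨ s is false.
Satisfying worlds: {w0, w2, w3, w6}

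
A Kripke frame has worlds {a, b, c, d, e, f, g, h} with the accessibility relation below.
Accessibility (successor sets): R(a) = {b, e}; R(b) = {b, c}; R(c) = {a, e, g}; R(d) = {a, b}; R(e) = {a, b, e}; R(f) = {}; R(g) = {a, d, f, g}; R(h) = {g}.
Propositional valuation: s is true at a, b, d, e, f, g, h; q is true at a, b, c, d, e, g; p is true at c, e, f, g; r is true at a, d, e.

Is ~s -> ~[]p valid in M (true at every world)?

Recall that []ψ holds at a world iff ψ holds at every accessible world, and <>ψ holds iff ψ holds at some accessible world.
Let φ = ~s -> ~[]p. Evaluate φ at each world:
  a (successors {b, e}): φ is true.
  b (successors {b, c}): φ is true.
  c (successors {a, e, g}): φ is true.
  d (successors {a, b}): φ is true.
  e (successors {a, b, e}): φ is true.
  f (successors ∅): φ is true.
  g (successors {a, d, f, g}): φ is true.
  h (successors {g}): φ is true.
For instance, at e:
  At e: ~s is false, ~[]p is true, so ~s -> ~[]p is true.
    At e: []p is false, so ~[]p is true.
      At e: []p requires p at every successor {a, b, e}.
        p fails at a, so []p is false at e.

Yes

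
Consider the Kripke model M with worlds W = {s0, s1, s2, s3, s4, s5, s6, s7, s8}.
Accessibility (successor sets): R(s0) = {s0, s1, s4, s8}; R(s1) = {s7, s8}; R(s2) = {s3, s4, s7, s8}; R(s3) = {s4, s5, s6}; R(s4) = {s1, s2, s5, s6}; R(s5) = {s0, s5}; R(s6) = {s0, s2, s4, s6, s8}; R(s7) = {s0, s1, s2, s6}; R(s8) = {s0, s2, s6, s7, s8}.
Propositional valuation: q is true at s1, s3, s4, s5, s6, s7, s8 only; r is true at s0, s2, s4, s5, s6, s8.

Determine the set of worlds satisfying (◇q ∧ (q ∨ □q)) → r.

s0, s2, s4, s5, s6, s8

Let φ = (◇q ∧ (q ∨ □q)) → r. Evaluate φ at each world:
  s0 (successors {s0, s1, s4, s8}): φ is true.
  s1 (successors {s7, s8}): φ is false.
  s2 (successors {s3, s4, s7, s8}): φ is true.
  s3 (successors {s4, s5, s6}): φ is false.
  s4 (successors {s1, s2, s5, s6}): φ is true.
  s5 (successors {s0, s5}): φ is true.
  s6 (successors {s0, s2, s4, s6, s8}): φ is true.
  s7 (successors {s0, s1, s2, s6}): φ is false.
  s8 (successors {s0, s2, s6, s7, s8}): φ is true.
For instance, at s5:
  At s5: ◇q ∧ (q ∨ □q) is true, r is true, so (◇q ∧ (q ∨ □q)) → r is true.
    At s5: ◇q is true, q ∨ □q is true, so ◇q ∧ (q ∨ □q) is true.
      At s5: ◇q requires q at some successor in {s0, s5}.
        q holds at s5, so ◇q is true at s5.
      At s5: q is true, □q is false, so q ∨ □q is true.
Satisfying worlds: {s0, s2, s4, s5, s6, s8}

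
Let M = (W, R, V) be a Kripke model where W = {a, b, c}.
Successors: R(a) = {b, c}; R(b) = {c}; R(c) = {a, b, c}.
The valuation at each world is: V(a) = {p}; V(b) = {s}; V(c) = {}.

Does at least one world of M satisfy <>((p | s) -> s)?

Let φ = <>((p | s) -> s). Evaluate φ at each world:
  a (successors {b, c}): φ is true.
  b (successors {c}): φ is true.
  c (successors {a, b, c}): φ is true.
Detail at a (witness):
  At a: <>((p | s) -> s) requires (p | s) -> s at some successor in {b, c}.
    (p | s) -> s holds at b, so <>((p | s) -> s) is true at a.

Yes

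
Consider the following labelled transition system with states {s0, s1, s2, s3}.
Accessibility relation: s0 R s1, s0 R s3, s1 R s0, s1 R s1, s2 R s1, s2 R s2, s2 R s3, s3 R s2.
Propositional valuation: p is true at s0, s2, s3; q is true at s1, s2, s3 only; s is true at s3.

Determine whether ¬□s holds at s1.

At s1: □s is false, so ¬□s is true.
  At s1: □s requires s at every successor {s0, s1}.
    s fails at s0, so □s is false at s1.

Yes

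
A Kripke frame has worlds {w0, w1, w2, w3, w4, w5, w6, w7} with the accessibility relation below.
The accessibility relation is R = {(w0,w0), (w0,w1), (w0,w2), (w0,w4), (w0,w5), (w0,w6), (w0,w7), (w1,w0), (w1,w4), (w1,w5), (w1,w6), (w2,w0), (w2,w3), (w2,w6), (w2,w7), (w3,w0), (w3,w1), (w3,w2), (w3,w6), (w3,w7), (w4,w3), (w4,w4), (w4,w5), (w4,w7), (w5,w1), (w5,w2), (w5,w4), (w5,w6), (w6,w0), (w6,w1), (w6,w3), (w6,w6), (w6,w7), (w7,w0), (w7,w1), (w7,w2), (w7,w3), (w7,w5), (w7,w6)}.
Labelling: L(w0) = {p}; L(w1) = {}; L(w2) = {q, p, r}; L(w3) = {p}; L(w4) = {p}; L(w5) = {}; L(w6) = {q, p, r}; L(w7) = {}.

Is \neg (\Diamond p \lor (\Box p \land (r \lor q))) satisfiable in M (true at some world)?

No

Let φ = \neg (\Diamond p \lor (\Box p \land (r \lor q))). Evaluate φ at each world:
  w0 (successors {w0, w1, w2, w4, w5, w6, w7}): φ is false.
  w1 (successors {w0, w4, w5, w6}): φ is false.
  w2 (successors {w0, w3, w6, w7}): φ is false.
  w3 (successors {w0, w1, w2, w6, w7}): φ is false.
  w4 (successors {w3, w4, w5, w7}): φ is false.
  w5 (successors {w1, w2, w4, w6}): φ is false.
  w6 (successors {w0, w1, w3, w6, w7}): φ is false.
  w7 (successors {w0, w1, w2, w3, w5, w6}): φ is false.
For instance, at w0:
  At w0: \Diamond p \lor (\Box p \land (r \lor q)) is true, so \neg (\Diamond p \lor (\Box p \land (r \lor q))) is false.
    At w0: \Diamond p is true, \Box p \land (r \lor q) is false, so \Diamond p \lor (\Box p \land (r \lor q)) is true.
      At w0: \Diamond p requires p at some successor in {w0, w1, w2, w4, w5, w6, w7}.
        p holds at w0, so \Diamond p is true at w0.
      At w0: \Box p is false, r \lor q is false, so \Box p \land (r \lor q) is false.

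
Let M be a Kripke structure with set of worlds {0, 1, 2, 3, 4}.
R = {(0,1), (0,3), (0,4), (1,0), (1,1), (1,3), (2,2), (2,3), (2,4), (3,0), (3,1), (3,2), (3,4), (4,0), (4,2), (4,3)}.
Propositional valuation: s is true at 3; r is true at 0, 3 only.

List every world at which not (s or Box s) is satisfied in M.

0, 1, 2, 4

Let φ = not (s or Box s). Evaluate φ at each world:
  0 (successors {1, 3, 4}): φ is true.
  1 (successors {0, 1, 3}): φ is true.
  2 (successors {2, 3, 4}): φ is true.
  3 (successors {0, 1, 2, 4}): φ is false.
  4 (successors {0, 2, 3}): φ is true.
For instance, at 2:
  At 2: s or Box s is false, so not (s or Box s) is true.
    At 2: s is false, Box s is false, so s or Box s is false.
      At 2: Box s requires s at every successor {2, 3, 4}.
        s fails at 2, so Box s is false at 2.
Satisfying worlds: {0, 1, 2, 4}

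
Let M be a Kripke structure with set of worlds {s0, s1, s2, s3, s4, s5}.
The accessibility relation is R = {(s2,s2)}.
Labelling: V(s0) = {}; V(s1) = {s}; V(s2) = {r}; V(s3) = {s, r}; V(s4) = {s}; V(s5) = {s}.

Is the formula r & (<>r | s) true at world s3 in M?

At s3: r is true, <>r | s is true, so r & (<>r | s) is true.
  At s3: <>r is false, s is true, so <>r | s is true.
    At s3: no accessible worlds, so <>r is false.

Yes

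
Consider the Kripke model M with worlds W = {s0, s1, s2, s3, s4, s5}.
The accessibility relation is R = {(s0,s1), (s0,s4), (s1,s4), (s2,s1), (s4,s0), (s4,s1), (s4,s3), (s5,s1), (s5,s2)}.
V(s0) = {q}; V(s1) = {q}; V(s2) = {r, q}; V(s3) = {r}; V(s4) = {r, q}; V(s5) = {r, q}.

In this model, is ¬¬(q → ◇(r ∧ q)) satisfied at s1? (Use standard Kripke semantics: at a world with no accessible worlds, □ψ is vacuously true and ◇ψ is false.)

Yes

At s1: ¬(q → ◇(r ∧ q)) is false, so ¬¬(q → ◇(r ∧ q)) is true.
  At s1: q → ◇(r ∧ q) is true, so ¬(q → ◇(r ∧ q)) is false.
    At s1: q is true, ◇(r ∧ q) is true, so q → ◇(r ∧ q) is true.
      At s1: ◇(r ∧ q) requires r ∧ q at some successor in {s4}.
        r ∧ q holds at s4, so ◇(r ∧ q) is true at s1.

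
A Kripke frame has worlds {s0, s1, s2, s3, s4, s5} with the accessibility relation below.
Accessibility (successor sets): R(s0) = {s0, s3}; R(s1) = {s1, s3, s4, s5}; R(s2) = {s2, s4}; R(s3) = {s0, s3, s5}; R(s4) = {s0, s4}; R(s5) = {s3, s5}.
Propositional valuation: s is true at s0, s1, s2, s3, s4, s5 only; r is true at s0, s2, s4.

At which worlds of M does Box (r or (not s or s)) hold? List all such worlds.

s0, s1, s2, s3, s4, s5

Recall that Box ψ holds at a world iff ψ holds at every accessible world, and Dia ψ holds iff ψ holds at some accessible world.
Let φ = Box (r or (not s or s)). Evaluate φ at each world:
  s0 (successors {s0, s3}): φ is true.
  s1 (successors {s1, s3, s4, s5}): φ is true.
  s2 (successors {s2, s4}): φ is true.
  s3 (successors {s0, s3, s5}): φ is true.
  s4 (successors {s0, s4}): φ is true.
  s5 (successors {s3, s5}): φ is true.
For instance, at s2:
  At s2: Box (r or (not s or s)) requires r or (not s or s) at every successor {s2, s4}.
    At s2: r or (not s or s) is true.
    At s4: r or (not s or s) is true.
  So Box (r or (not s or s)) is true at s2.
Satisfying worlds: {s0, s1, s2, s3, s4, s5}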